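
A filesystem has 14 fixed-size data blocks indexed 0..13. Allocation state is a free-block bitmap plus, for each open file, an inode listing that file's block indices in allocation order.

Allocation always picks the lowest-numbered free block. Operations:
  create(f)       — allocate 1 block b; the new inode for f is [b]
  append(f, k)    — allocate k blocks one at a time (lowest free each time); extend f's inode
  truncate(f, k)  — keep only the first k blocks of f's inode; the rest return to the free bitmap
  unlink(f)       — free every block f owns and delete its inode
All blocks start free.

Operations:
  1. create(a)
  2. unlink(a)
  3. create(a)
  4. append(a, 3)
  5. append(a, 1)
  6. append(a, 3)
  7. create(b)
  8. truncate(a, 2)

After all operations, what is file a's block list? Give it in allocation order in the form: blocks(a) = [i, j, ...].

blocks(a) = [0, 1]

after create(a) → a:[0]  free=[F.............]
after unlink(a) →   free=[..............]
after create(a) → a:[0]  free=[F.............]
after append(a, 3) → a:[0, 1, 2, 3]  free=[FFFF..........]
after append(a, 1) → a:[0, 1, 2, 3, 4]  free=[FFFFF.........]
after append(a, 3) → a:[0, 1, 2, 3, 4, 5, 6, 7]  free=[FFFFFFFF......]
after create(b) → a:[0, 1, 2, 3, 4, 5, 6, 7], b:[8]  free=[FFFFFFFFF.....]
after truncate(a, 2) → a:[0, 1], b:[8]  free=[FF......F.....]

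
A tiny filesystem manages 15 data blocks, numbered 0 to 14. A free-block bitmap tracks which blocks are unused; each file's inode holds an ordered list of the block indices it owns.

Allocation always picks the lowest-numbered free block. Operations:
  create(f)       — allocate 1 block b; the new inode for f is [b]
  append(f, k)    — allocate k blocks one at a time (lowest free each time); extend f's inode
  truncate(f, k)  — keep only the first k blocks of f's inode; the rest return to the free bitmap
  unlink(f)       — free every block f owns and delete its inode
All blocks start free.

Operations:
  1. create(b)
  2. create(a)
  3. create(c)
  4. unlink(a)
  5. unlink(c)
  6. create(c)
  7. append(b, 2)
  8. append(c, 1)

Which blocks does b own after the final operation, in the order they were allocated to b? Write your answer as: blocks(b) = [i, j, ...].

after create(b) → b:[0]  free=[F..............]
after create(a) → a:[1], b:[0]  free=[FF.............]
after create(c) → a:[1], b:[0], c:[2]  free=[FFF............]
after unlink(a) → b:[0], c:[2]  free=[F.F............]
after unlink(c) → b:[0]  free=[F..............]
after create(c) → b:[0], c:[1]  free=[FF.............]
after append(b, 2) → b:[0, 2, 3], c:[1]  free=[FFFF...........]
after append(c, 1) → b:[0, 2, 3], c:[1, 4]  free=[FFFFF..........]

blocks(b) = [0, 2, 3]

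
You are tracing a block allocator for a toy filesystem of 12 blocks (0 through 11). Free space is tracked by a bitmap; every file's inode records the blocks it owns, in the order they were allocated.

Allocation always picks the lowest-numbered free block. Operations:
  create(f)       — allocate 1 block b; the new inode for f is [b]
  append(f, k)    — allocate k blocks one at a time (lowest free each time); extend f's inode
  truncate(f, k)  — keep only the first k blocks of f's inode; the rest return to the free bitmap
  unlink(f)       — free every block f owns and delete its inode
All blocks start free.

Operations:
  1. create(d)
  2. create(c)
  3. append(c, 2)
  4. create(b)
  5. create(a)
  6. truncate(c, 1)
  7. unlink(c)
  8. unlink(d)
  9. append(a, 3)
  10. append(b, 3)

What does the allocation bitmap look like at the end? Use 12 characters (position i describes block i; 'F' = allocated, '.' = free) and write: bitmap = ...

bitmap = FFFFFFFF....

  1. create(d)  ⇒  F...........  {d→[0]}
  2. create(c)  ⇒  FF..........  {c→[1]; d→[0]}
  3. append(c, 2)  ⇒  FFFF........  {c→[1, 2, 3]; d→[0]}
  4. create(b)  ⇒  FFFFF.......  {b→[4]; c→[1, 2, 3]; d→[0]}
  5. create(a)  ⇒  FFFFFF......  {a→[5]; b→[4]; c→[1, 2, 3]; d→[0]}
  6. truncate(c, 1)  ⇒  FF..FF......  {a→[5]; b→[4]; c→[1]; d→[0]}
  7. unlink(c)  ⇒  F...FF......  {a→[5]; b→[4]; d→[0]}
  8. unlink(d)  ⇒  ....FF......  {a→[5]; b→[4]}
  9. append(a, 3)  ⇒  FFF.FF......  {a→[5, 0, 1, 2]; b→[4]}
  10. append(b, 3)  ⇒  FFFFFFFF....  {a→[5, 0, 1, 2]; b→[4, 3, 6, 7]}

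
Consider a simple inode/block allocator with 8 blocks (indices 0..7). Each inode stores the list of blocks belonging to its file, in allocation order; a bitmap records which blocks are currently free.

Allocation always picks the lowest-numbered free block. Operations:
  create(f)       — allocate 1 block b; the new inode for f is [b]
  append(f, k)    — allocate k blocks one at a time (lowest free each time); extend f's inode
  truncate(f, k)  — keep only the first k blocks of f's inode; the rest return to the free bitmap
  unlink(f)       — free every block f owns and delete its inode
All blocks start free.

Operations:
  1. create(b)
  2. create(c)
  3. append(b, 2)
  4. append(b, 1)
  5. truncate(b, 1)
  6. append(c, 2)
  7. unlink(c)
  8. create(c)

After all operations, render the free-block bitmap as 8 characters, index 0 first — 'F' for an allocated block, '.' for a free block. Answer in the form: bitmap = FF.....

  1. create(b)  ⇒  F.......  {b→[0]}
  2. create(c)  ⇒  FF......  {b→[0]; c→[1]}
  3. append(b, 2)  ⇒  FFFF....  {b→[0, 2, 3]; c→[1]}
  4. append(b, 1)  ⇒  FFFFF...  {b→[0, 2, 3, 4]; c→[1]}
  5. truncate(b, 1)  ⇒  FF......  {b→[0]; c→[1]}
  6. append(c, 2)  ⇒  FFFF....  {b→[0]; c→[1, 2, 3]}
  7. unlink(c)  ⇒  F.......  {b→[0]}
  8. create(c)  ⇒  FF......  {b→[0]; c→[1]}

bitmap = FF......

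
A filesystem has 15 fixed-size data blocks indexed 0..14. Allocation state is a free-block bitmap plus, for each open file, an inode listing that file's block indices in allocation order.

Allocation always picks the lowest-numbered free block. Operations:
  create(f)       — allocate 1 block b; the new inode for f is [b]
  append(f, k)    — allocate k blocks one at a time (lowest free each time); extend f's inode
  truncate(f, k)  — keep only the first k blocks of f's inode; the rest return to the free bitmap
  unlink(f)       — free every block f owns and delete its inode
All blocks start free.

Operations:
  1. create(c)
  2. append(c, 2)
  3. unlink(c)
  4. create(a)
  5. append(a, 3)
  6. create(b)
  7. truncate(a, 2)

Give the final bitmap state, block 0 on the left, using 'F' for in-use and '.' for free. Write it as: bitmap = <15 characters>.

[1] create(c) — c=0 (map F..............)
[2] append(c, 2) — c=0,1,2 (map FFF............)
[3] unlink(c) —  (map ...............)
[4] create(a) — a=0 (map F..............)
[5] append(a, 3) — a=0,1,2,3 (map FFFF...........)
[6] create(b) — a=0,1,2,3 b=4 (map FFFFF..........)
[7] truncate(a, 2) — a=0,1 b=4 (map FF..F..........)

bitmap = FF..F..........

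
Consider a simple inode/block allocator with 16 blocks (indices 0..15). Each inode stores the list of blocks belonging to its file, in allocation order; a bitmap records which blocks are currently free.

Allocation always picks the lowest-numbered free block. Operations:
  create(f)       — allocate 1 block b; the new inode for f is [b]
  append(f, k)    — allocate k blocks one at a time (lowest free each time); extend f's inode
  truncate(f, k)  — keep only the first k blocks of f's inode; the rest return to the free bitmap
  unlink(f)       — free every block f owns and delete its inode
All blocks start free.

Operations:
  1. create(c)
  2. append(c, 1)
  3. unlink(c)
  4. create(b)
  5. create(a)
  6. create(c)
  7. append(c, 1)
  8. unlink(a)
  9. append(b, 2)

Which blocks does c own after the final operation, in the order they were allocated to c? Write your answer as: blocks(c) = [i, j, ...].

[1] create(c) — c=0 (map F...............)
[2] append(c, 1) — c=0,1 (map FF..............)
[3] unlink(c) —  (map ................)
[4] create(b) — b=0 (map F...............)
[5] create(a) — a=1 b=0 (map FF..............)
[6] create(c) — a=1 b=0 c=2 (map FFF.............)
[7] append(c, 1) — a=1 b=0 c=2,3 (map FFFF............)
[8] unlink(a) — b=0 c=2,3 (map F.FF............)
[9] append(b, 2) — b=0,1,4 c=2,3 (map FFFFF...........)

blocks(c) = [2, 3]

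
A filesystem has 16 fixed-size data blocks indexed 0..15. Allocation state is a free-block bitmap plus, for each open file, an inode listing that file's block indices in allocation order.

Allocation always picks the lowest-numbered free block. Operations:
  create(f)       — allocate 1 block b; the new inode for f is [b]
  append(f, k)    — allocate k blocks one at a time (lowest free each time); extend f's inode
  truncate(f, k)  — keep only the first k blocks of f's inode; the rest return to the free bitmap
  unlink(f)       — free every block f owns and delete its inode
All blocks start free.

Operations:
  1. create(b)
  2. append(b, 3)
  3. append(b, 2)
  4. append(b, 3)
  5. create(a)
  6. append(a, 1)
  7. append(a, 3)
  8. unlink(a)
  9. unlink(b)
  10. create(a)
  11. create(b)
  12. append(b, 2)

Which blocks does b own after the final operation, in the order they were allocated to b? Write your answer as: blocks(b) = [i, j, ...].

blocks(b) = [1, 2, 3]

  1. create(b)  ⇒  F...............  {b→[0]}
  2. append(b, 3)  ⇒  FFFF............  {b→[0, 1, 2, 3]}
  3. append(b, 2)  ⇒  FFFFFF..........  {b→[0, 1, 2, 3, 4, 5]}
  4. append(b, 3)  ⇒  FFFFFFFFF.......  {b→[0, 1, 2, 3, 4, 5, 6, 7, 8]}
  5. create(a)  ⇒  FFFFFFFFFF......  {a→[9]; b→[0, 1, 2, 3, 4, 5, 6, 7, 8]}
  6. append(a, 1)  ⇒  FFFFFFFFFFF.....  {a→[9, 10]; b→[0, 1, 2, 3, 4, 5, 6, 7, 8]}
  7. append(a, 3)  ⇒  FFFFFFFFFFFFFF..  {a→[9, 10, 11, 12, 13]; b→[0, 1, 2, 3, 4, 5, 6, 7, 8]}
  8. unlink(a)  ⇒  FFFFFFFFF.......  {b→[0, 1, 2, 3, 4, 5, 6, 7, 8]}
  9. unlink(b)  ⇒  ................  {}
  10. create(a)  ⇒  F...............  {a→[0]}
  11. create(b)  ⇒  FF..............  {a→[0]; b→[1]}
  12. append(b, 2)  ⇒  FFFF............  {a→[0]; b→[1, 2, 3]}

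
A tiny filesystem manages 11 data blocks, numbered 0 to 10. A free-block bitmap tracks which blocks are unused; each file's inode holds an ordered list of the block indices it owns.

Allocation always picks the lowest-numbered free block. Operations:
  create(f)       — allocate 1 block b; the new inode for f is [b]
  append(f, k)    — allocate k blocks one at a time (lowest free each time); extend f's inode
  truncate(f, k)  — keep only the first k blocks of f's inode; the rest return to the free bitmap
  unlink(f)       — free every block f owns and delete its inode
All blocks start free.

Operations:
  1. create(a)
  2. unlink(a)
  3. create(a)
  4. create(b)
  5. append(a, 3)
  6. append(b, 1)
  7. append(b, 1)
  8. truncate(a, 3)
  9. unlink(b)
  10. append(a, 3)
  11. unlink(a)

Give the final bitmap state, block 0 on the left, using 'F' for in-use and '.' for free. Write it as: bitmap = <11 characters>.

bitmap = ...........

create(a): bitmap=F.......... | a=[0]
unlink(a): bitmap=........... | 
create(a): bitmap=F.......... | a=[0]
create(b): bitmap=FF......... | a=[0] b=[1]
append(a, 3): bitmap=FFFFF...... | a=[0, 2, 3, 4] b=[1]
append(b, 1): bitmap=FFFFFF..... | a=[0, 2, 3, 4] b=[1, 5]
append(b, 1): bitmap=FFFFFFF.... | a=[0, 2, 3, 4] b=[1, 5, 6]
truncate(a, 3): bitmap=FFFF.FF.... | a=[0, 2, 3] b=[1, 5, 6]
unlink(b): bitmap=F.FF....... | a=[0, 2, 3]
append(a, 3): bitmap=FFFFFF..... | a=[0, 2, 3, 1, 4, 5]
unlink(a): bitmap=........... | 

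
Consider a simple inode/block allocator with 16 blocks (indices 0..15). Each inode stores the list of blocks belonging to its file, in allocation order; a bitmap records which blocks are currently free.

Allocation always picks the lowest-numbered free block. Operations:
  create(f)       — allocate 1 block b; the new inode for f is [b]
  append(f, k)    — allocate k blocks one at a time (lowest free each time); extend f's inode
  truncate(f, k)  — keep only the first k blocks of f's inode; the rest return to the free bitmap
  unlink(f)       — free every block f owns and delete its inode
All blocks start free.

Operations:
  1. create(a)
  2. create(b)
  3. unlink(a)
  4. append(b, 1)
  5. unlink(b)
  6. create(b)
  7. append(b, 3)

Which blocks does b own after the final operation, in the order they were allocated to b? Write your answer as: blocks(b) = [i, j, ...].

create(a): bitmap=F............... | a=[0]
create(b): bitmap=FF.............. | a=[0] b=[1]
unlink(a): bitmap=.F.............. | b=[1]
append(b, 1): bitmap=FF.............. | b=[1, 0]
unlink(b): bitmap=................ | 
create(b): bitmap=F............... | b=[0]
append(b, 3): bitmap=FFFF............ | b=[0, 1, 2, 3]

blocks(b) = [0, 1, 2, 3]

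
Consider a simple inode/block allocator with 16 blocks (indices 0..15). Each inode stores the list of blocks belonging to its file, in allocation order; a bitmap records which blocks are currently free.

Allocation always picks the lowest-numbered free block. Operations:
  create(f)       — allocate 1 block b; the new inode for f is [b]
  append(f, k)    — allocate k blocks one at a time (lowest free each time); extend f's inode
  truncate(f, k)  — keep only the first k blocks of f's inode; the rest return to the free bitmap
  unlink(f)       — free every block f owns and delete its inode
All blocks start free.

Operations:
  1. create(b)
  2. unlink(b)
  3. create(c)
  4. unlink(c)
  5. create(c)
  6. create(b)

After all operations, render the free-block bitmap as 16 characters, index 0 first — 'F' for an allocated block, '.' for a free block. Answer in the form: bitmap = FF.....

bitmap = FF..............

[1] create(b) — b=0 (map F...............)
[2] unlink(b) —  (map ................)
[3] create(c) — c=0 (map F...............)
[4] unlink(c) —  (map ................)
[5] create(c) — c=0 (map F...............)
[6] create(b) — b=1 c=0 (map FF..............)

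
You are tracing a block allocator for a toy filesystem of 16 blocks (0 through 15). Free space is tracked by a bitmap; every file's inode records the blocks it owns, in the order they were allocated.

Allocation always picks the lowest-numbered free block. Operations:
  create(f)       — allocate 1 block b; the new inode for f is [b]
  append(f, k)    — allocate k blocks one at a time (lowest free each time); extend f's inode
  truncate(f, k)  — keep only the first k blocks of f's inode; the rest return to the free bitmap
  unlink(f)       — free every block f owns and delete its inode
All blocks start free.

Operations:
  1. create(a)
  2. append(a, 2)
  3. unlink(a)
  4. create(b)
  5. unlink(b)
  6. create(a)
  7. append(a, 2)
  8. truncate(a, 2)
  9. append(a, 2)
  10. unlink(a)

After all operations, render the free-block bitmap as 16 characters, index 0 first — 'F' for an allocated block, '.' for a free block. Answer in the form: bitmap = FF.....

after create(a) → a:[0]  free=[F...............]
after append(a, 2) → a:[0, 1, 2]  free=[FFF.............]
after unlink(a) →   free=[................]
after create(b) → b:[0]  free=[F...............]
after unlink(b) →   free=[................]
after create(a) → a:[0]  free=[F...............]
after append(a, 2) → a:[0, 1, 2]  free=[FFF.............]
after truncate(a, 2) → a:[0, 1]  free=[FF..............]
after append(a, 2) → a:[0, 1, 2, 3]  free=[FFFF............]
after unlink(a) →   free=[................]

bitmap = ................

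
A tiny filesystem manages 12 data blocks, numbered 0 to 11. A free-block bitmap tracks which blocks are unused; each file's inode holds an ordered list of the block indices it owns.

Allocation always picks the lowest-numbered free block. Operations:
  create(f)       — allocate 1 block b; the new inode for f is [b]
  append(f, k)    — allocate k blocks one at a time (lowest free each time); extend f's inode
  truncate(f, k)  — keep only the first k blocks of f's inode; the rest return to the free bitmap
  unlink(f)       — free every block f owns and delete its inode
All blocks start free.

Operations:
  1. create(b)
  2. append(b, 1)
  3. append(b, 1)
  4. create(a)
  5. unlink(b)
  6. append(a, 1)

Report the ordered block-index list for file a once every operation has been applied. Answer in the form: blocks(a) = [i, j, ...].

blocks(a) = [3, 0]

[1] create(b) — b=0 (map F...........)
[2] append(b, 1) — b=0,1 (map FF..........)
[3] append(b, 1) — b=0,1,2 (map FFF.........)
[4] create(a) — a=3 b=0,1,2 (map FFFF........)
[5] unlink(b) — a=3 (map ...F........)
[6] append(a, 1) — a=3,0 (map F..F........)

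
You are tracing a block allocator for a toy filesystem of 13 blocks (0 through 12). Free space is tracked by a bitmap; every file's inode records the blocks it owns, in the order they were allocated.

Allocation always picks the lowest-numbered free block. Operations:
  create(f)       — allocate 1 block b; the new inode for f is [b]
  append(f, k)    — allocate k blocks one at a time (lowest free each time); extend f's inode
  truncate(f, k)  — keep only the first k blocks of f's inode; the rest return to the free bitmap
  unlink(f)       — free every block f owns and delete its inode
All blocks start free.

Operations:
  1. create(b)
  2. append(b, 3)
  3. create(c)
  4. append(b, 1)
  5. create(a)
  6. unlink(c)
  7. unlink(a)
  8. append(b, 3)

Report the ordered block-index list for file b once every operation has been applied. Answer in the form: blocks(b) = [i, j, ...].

blocks(b) = [0, 1, 2, 3, 5, 4, 6, 7]

[1] create(b) — b=0 (map F............)
[2] append(b, 3) — b=0,1,2,3 (map FFFF.........)
[3] create(c) — b=0,1,2,3 c=4 (map FFFFF........)
[4] append(b, 1) — b=0,1,2,3,5 c=4 (map FFFFFF.......)
[5] create(a) — a=6 b=0,1,2,3,5 c=4 (map FFFFFFF......)
[6] unlink(c) — a=6 b=0,1,2,3,5 (map FFFF.FF......)
[7] unlink(a) — b=0,1,2,3,5 (map FFFF.F.......)
[8] append(b, 3) — b=0,1,2,3,5,4,6,7 (map FFFFFFFF.....)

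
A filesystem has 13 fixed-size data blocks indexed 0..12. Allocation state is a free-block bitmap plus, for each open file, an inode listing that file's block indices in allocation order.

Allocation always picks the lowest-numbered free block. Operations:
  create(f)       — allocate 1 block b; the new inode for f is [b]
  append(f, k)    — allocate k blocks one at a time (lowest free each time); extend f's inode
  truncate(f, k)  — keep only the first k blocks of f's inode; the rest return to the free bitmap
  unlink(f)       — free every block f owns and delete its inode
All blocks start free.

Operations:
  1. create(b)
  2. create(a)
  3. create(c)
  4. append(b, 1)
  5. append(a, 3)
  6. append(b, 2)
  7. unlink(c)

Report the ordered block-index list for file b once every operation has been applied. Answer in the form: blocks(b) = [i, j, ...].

  1. create(b)  ⇒  F............  {b→[0]}
  2. create(a)  ⇒  FF...........  {a→[1]; b→[0]}
  3. create(c)  ⇒  FFF..........  {a→[1]; b→[0]; c→[2]}
  4. append(b, 1)  ⇒  FFFF.........  {a→[1]; b→[0, 3]; c→[2]}
  5. append(a, 3)  ⇒  FFFFFFF......  {a→[1, 4, 5, 6]; b→[0, 3]; c→[2]}
  6. append(b, 2)  ⇒  FFFFFFFFF....  {a→[1, 4, 5, 6]; b→[0, 3, 7, 8]; c→[2]}
  7. unlink(c)  ⇒  FF.FFFFFF....  {a→[1, 4, 5, 6]; b→[0, 3, 7, 8]}

blocks(b) = [0, 3, 7, 8]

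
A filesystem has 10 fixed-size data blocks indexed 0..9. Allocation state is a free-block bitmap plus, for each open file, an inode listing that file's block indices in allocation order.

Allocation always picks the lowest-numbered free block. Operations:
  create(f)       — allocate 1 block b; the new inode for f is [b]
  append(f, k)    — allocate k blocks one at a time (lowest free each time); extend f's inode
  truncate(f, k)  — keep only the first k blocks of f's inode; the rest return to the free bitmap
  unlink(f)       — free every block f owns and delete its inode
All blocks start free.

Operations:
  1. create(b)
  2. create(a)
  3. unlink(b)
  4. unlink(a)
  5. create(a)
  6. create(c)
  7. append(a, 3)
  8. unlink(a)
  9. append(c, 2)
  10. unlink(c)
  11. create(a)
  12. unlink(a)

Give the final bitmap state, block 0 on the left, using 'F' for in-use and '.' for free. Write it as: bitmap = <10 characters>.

create(b): bitmap=F......... | b=[0]
create(a): bitmap=FF........ | a=[1] b=[0]
unlink(b): bitmap=.F........ | a=[1]
unlink(a): bitmap=.......... | 
create(a): bitmap=F......... | a=[0]
create(c): bitmap=FF........ | a=[0] c=[1]
append(a, 3): bitmap=FFFFF..... | a=[0, 2, 3, 4] c=[1]
unlink(a): bitmap=.F........ | c=[1]
append(c, 2): bitmap=FFF....... | c=[1, 0, 2]
unlink(c): bitmap=.......... | 
create(a): bitmap=F......... | a=[0]
unlink(a): bitmap=.......... | 

bitmap = ..........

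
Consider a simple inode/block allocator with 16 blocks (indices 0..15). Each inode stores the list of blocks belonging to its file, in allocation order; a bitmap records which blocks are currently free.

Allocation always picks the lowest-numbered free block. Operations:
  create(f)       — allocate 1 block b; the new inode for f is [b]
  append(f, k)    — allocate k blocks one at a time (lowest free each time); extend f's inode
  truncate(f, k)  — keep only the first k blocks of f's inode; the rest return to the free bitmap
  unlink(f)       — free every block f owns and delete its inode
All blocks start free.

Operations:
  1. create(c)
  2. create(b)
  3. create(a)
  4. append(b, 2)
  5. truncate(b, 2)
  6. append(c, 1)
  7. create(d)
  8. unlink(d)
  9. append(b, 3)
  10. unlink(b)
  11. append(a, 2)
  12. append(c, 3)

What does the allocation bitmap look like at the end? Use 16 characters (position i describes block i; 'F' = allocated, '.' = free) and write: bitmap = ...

create(c): bitmap=F............... | c=[0]
create(b): bitmap=FF.............. | b=[1] c=[0]
create(a): bitmap=FFF............. | a=[2] b=[1] c=[0]
append(b, 2): bitmap=FFFFF........... | a=[2] b=[1, 3, 4] c=[0]
truncate(b, 2): bitmap=FFFF............ | a=[2] b=[1, 3] c=[0]
append(c, 1): bitmap=FFFFF........... | a=[2] b=[1, 3] c=[0, 4]
create(d): bitmap=FFFFFF.......... | a=[2] b=[1, 3] c=[0, 4] d=[5]
unlink(d): bitmap=FFFFF........... | a=[2] b=[1, 3] c=[0, 4]
append(b, 3): bitmap=FFFFFFFF........ | a=[2] b=[1, 3, 5, 6, 7] c=[0, 4]
unlink(b): bitmap=F.F.F........... | a=[2] c=[0, 4]
append(a, 2): bitmap=FFFFF........... | a=[2, 1, 3] c=[0, 4]
append(c, 3): bitmap=FFFFFFFF........ | a=[2, 1, 3] c=[0, 4, 5, 6, 7]

bitmap = FFFFFFFF........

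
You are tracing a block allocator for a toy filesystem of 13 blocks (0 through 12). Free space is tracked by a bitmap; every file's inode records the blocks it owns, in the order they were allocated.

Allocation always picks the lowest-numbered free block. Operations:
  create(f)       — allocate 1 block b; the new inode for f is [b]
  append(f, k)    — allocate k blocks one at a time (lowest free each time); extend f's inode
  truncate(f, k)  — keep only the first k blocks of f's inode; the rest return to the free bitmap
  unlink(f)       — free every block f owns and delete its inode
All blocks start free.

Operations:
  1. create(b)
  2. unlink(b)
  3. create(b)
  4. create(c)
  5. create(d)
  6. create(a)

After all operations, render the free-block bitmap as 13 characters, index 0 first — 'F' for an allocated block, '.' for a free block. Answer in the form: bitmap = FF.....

bitmap = FFFF.........

create(b): bitmap=F............ | b=[0]
unlink(b): bitmap=............. | 
create(b): bitmap=F............ | b=[0]
create(c): bitmap=FF........... | b=[0] c=[1]
create(d): bitmap=FFF.......... | b=[0] c=[1] d=[2]
create(a): bitmap=FFFF......... | a=[3] b=[0] c=[1] d=[2]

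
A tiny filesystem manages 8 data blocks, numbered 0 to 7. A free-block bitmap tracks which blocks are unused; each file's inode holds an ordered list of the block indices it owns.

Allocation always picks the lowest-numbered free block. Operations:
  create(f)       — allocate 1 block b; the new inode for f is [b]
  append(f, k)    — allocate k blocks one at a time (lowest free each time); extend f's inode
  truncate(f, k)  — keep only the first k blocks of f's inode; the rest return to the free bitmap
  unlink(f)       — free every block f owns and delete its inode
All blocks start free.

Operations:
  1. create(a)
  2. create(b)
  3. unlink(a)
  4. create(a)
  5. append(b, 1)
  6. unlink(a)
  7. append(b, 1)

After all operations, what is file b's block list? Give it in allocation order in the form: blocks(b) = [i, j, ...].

[1] create(a) — a=0 (map F.......)
[2] create(b) — a=0 b=1 (map FF......)
[3] unlink(a) — b=1 (map .F......)
[4] create(a) — a=0 b=1 (map FF......)
[5] append(b, 1) — a=0 b=1,2 (map FFF.....)
[6] unlink(a) — b=1,2 (map .FF.....)
[7] append(b, 1) — b=1,2,0 (map FFF.....)

blocks(b) = [1, 2, 0]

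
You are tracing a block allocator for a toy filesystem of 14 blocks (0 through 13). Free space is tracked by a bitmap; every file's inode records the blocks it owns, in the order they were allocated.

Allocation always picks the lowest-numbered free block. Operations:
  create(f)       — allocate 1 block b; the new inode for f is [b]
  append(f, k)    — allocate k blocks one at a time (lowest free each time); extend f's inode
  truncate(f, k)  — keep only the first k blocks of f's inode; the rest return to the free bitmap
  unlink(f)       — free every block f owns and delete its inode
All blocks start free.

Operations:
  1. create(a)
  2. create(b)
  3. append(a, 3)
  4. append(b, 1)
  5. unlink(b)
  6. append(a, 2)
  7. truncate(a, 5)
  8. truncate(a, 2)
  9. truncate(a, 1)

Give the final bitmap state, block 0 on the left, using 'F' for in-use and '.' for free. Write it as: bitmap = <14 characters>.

bitmap = F.............

after create(a) → a:[0]  free=[F.............]
after create(b) → a:[0], b:[1]  free=[FF............]
after append(a, 3) → a:[0, 2, 3, 4], b:[1]  free=[FFFFF.........]
after append(b, 1) → a:[0, 2, 3, 4], b:[1, 5]  free=[FFFFFF........]
after unlink(b) → a:[0, 2, 3, 4]  free=[F.FFF.........]
after append(a, 2) → a:[0, 2, 3, 4, 1, 5]  free=[FFFFFF........]
after truncate(a, 5) → a:[0, 2, 3, 4, 1]  free=[FFFFF.........]
after truncate(a, 2) → a:[0, 2]  free=[F.F...........]
after truncate(a, 1) → a:[0]  free=[F.............]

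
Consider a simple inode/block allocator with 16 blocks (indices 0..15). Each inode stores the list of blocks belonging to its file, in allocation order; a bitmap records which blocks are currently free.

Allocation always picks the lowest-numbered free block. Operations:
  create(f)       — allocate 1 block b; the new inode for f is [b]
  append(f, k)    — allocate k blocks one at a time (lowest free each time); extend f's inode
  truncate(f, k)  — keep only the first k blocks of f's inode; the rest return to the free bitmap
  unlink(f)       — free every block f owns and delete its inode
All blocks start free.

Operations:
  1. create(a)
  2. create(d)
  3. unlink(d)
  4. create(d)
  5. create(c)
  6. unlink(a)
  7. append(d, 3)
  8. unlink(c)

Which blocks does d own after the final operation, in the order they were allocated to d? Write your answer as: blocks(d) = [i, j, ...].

  1. create(a)  ⇒  F...............  {a→[0]}
  2. create(d)  ⇒  FF..............  {a→[0]; d→[1]}
  3. unlink(d)  ⇒  F...............  {a→[0]}
  4. create(d)  ⇒  FF..............  {a→[0]; d→[1]}
  5. create(c)  ⇒  FFF.............  {a→[0]; c→[2]; d→[1]}
  6. unlink(a)  ⇒  .FF.............  {c→[2]; d→[1]}
  7. append(d, 3)  ⇒  FFFFF...........  {c→[2]; d→[1, 0, 3, 4]}
  8. unlink(c)  ⇒  FF.FF...........  {d→[1, 0, 3, 4]}

blocks(d) = [1, 0, 3, 4]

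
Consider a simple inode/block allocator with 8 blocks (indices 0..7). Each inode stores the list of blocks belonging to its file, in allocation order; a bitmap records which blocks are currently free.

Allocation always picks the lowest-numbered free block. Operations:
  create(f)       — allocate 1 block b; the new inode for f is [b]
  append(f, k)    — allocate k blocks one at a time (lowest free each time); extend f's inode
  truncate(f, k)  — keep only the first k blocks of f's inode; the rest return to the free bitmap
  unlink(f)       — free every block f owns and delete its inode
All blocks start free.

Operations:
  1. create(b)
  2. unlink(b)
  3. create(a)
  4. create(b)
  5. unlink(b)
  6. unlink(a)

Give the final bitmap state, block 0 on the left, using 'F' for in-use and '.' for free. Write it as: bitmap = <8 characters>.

create(b): bitmap=F....... | b=[0]
unlink(b): bitmap=........ | 
create(a): bitmap=F....... | a=[0]
create(b): bitmap=FF...... | a=[0] b=[1]
unlink(b): bitmap=F....... | a=[0]
unlink(a): bitmap=........ | 

bitmap = ........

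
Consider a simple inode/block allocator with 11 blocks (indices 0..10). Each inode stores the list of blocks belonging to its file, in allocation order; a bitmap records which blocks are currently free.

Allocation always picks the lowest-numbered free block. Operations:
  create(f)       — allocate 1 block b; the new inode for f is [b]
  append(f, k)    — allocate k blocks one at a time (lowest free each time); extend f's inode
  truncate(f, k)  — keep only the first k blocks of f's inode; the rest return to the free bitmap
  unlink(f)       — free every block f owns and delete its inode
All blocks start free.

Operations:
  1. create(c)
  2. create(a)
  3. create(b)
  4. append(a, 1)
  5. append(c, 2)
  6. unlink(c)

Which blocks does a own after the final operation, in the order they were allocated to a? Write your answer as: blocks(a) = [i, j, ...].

  1. create(c)  ⇒  F..........  {c→[0]}
  2. create(a)  ⇒  FF.........  {a→[1]; c→[0]}
  3. create(b)  ⇒  FFF........  {a→[1]; b→[2]; c→[0]}
  4. append(a, 1)  ⇒  FFFF.......  {a→[1, 3]; b→[2]; c→[0]}
  5. append(c, 2)  ⇒  FFFFFF.....  {a→[1, 3]; b→[2]; c→[0, 4, 5]}
  6. unlink(c)  ⇒  .FFF.......  {a→[1, 3]; b→[2]}

blocks(a) = [1, 3]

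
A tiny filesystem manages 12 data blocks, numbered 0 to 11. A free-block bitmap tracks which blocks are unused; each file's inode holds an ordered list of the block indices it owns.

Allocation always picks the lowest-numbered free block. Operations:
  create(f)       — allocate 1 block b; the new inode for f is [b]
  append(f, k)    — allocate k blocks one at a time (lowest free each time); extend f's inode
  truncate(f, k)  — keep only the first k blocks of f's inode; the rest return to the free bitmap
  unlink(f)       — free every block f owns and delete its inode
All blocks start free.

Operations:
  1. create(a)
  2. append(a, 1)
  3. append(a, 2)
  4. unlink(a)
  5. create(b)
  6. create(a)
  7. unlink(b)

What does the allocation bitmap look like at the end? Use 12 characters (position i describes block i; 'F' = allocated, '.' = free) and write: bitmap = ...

bitmap = .F..........

  1. create(a)  ⇒  F...........  {a→[0]}
  2. append(a, 1)  ⇒  FF..........  {a→[0, 1]}
  3. append(a, 2)  ⇒  FFFF........  {a→[0, 1, 2, 3]}
  4. unlink(a)  ⇒  ............  {}
  5. create(b)  ⇒  F...........  {b→[0]}
  6. create(a)  ⇒  FF..........  {a→[1]; b→[0]}
  7. unlink(b)  ⇒  .F..........  {a→[1]}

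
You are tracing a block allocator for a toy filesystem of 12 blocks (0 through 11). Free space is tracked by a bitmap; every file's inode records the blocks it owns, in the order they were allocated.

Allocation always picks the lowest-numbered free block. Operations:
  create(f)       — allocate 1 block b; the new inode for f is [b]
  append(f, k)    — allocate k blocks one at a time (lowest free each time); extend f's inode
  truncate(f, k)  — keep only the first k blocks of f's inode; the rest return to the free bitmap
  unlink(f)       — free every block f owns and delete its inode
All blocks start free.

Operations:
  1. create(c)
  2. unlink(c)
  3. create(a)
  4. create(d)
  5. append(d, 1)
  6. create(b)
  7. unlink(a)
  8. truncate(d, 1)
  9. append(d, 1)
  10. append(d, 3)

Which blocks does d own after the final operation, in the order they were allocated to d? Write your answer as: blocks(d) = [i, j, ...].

blocks(d) = [1, 0, 2, 4, 5]

create(c): bitmap=F........... | c=[0]
unlink(c): bitmap=............ | 
create(a): bitmap=F........... | a=[0]
create(d): bitmap=FF.......... | a=[0] d=[1]
append(d, 1): bitmap=FFF......... | a=[0] d=[1, 2]
create(b): bitmap=FFFF........ | a=[0] b=[3] d=[1, 2]
unlink(a): bitmap=.FFF........ | b=[3] d=[1, 2]
truncate(d, 1): bitmap=.F.F........ | b=[3] d=[1]
append(d, 1): bitmap=FF.F........ | b=[3] d=[1, 0]
append(d, 3): bitmap=FFFFFF...... | b=[3] d=[1, 0, 2, 4, 5]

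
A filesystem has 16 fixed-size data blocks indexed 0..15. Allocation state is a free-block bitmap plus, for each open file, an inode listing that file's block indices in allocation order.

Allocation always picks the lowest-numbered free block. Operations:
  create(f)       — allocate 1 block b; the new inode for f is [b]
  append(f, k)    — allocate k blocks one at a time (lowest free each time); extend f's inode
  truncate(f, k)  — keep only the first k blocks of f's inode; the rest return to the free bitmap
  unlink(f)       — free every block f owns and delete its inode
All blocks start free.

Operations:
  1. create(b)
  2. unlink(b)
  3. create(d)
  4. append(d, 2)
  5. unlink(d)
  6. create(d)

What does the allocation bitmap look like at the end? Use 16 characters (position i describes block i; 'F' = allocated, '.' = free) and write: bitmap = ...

bitmap = F...............

[1] create(b) — b=0 (map F...............)
[2] unlink(b) —  (map ................)
[3] create(d) — d=0 (map F...............)
[4] append(d, 2) — d=0,1,2 (map FFF.............)
[5] unlink(d) —  (map ................)
[6] create(d) — d=0 (map F...............)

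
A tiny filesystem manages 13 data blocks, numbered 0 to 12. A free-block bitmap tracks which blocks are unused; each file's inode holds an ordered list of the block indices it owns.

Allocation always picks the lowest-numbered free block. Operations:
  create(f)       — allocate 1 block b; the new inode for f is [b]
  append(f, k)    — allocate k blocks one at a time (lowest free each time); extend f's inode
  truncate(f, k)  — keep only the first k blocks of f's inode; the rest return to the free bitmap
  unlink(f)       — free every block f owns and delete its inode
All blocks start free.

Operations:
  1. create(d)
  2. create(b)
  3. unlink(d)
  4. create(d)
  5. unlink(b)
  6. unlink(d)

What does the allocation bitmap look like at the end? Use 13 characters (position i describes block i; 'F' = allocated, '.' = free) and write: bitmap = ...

  1. create(d)  ⇒  F............  {d→[0]}
  2. create(b)  ⇒  FF...........  {b→[1]; d→[0]}
  3. unlink(d)  ⇒  .F...........  {b→[1]}
  4. create(d)  ⇒  FF...........  {b→[1]; d→[0]}
  5. unlink(b)  ⇒  F............  {d→[0]}
  6. unlink(d)  ⇒  .............  {}

bitmap = .............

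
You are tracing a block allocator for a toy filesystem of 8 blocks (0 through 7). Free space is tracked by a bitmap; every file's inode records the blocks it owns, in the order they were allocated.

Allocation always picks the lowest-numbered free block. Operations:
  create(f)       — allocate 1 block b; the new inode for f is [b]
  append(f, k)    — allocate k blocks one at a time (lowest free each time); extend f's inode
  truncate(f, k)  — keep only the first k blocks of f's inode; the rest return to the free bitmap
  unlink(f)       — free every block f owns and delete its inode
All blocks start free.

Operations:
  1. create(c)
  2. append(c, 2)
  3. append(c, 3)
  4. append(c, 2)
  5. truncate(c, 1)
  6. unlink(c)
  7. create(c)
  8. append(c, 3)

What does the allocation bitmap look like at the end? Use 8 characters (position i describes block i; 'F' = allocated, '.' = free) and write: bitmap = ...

bitmap = FFFF....

[1] create(c) — c=0 (map F.......)
[2] append(c, 2) — c=0,1,2 (map FFF.....)
[3] append(c, 3) — c=0,1,2,3,4,5 (map FFFFFF..)
[4] append(c, 2) — c=0,1,2,3,4,5,6,7 (map FFFFFFFF)
[5] truncate(c, 1) — c=0 (map F.......)
[6] unlink(c) —  (map ........)
[7] create(c) — c=0 (map F.......)
[8] append(c, 3) — c=0,1,2,3 (map FFFF....)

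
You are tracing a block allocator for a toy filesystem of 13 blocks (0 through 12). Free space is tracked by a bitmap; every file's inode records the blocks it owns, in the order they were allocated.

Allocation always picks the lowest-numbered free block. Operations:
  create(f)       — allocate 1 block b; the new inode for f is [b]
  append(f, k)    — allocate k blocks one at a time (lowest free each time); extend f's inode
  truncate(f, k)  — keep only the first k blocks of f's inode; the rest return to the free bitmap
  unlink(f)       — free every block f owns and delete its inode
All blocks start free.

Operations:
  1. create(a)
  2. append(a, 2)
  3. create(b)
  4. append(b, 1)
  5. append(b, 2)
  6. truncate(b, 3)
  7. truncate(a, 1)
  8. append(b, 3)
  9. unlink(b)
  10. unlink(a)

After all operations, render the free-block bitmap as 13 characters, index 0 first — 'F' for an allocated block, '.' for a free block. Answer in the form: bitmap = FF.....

create(a): bitmap=F............ | a=[0]
append(a, 2): bitmap=FFF.......... | a=[0, 1, 2]
create(b): bitmap=FFFF......... | a=[0, 1, 2] b=[3]
append(b, 1): bitmap=FFFFF........ | a=[0, 1, 2] b=[3, 4]
append(b, 2): bitmap=FFFFFFF...... | a=[0, 1, 2] b=[3, 4, 5, 6]
truncate(b, 3): bitmap=FFFFFF....... | a=[0, 1, 2] b=[3, 4, 5]
truncate(a, 1): bitmap=F..FFF....... | a=[0] b=[3, 4, 5]
append(b, 3): bitmap=FFFFFFF...... | a=[0] b=[3, 4, 5, 1, 2, 6]
unlink(b): bitmap=F............ | a=[0]
unlink(a): bitmap=............. | 

bitmap = .............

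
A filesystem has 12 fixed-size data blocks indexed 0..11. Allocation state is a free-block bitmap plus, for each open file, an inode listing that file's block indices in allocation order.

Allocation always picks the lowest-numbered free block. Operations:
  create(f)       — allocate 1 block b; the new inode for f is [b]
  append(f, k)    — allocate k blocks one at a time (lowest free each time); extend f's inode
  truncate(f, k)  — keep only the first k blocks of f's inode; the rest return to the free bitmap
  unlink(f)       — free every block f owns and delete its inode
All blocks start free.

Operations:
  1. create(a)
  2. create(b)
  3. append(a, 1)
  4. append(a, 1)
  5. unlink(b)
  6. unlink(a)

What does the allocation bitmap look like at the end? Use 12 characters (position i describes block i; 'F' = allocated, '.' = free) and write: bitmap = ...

bitmap = ............

[1] create(a) — a=0 (map F...........)
[2] create(b) — a=0 b=1 (map FF..........)
[3] append(a, 1) — a=0,2 b=1 (map FFF.........)
[4] append(a, 1) — a=0,2,3 b=1 (map FFFF........)
[5] unlink(b) — a=0,2,3 (map F.FF........)
[6] unlink(a) —  (map ............)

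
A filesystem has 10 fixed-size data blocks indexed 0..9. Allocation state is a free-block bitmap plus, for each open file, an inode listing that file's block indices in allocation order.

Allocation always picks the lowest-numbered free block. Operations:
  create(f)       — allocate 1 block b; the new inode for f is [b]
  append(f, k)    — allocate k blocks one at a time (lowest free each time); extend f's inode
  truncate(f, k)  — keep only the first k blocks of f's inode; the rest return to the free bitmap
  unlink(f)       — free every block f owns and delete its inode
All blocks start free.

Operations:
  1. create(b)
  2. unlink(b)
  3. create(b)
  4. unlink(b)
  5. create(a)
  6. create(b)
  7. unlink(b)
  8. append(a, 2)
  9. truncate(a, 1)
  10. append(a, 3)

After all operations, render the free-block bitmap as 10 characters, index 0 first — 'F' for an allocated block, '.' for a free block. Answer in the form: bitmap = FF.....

after create(b) → b:[0]  free=[F.........]
after unlink(b) →   free=[..........]
after create(b) → b:[0]  free=[F.........]
after unlink(b) →   free=[..........]
after create(a) → a:[0]  free=[F.........]
after create(b) → a:[0], b:[1]  free=[FF........]
after unlink(b) → a:[0]  free=[F.........]
after append(a, 2) → a:[0, 1, 2]  free=[FFF.......]
after truncate(a, 1) → a:[0]  free=[F.........]
after append(a, 3) → a:[0, 1, 2, 3]  free=[FFFF......]

bitmap = FFFF......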